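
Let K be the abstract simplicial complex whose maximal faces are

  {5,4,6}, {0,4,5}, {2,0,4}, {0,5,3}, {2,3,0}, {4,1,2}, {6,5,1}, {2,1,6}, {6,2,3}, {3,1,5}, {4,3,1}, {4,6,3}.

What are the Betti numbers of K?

Take the total order 0 < 1 < 2 < 3 < 4 < 5 < 6 on the vertex set. Then K (dimension 2) consists of the simplices:

  0-simplices (7): [0], [1], [2], [3], [4], [5], [6]
  1-simplices (18): [0,2], [0,3], [0,4], [0,5], [1,2], [1,3], [1,4], [1,5], [1,6], [2,3], [2,4], [2,6], [3,4], [3,5], [3,6], [4,5], [4,6], [5,6]
  2-simplices (12): [0,2,3], [0,2,4], [0,3,5], [0,4,5], [1,2,4], [1,2,6], [1,3,4], [1,3,5], [1,5,6], [2,3,6], [3,4,6], [4,5,6]

giving chain groups C_0 ≅ Z^7, C_1 ≅ Z^18, C_2 ≅ Z^12.

Boundary ∂_1: C_1 → C_0 sends each edge [p,q] (with p < q) to q − p. For instance
  ∂[1,6] = [6] − [1].
This gives a 7×18 integer matrix of rank 6; reducing to Smith normal form yields diagonal entries (1,1,1,1,1,1).

The boundary map ∂_2: C_2 → C_1 acts by ∂[p,q,r] = [q,r] − [p,r] + [p,q]. For instance
  ∂[1,2,6] = [2,6] − [1,6] + [1,2],
  ∂[4,5,6] = [5,6] − [4,6] + [4,5].
As a 18×12 matrix over Z this has rank 12, with invariant factors (1,1,1,1,1,1,1,1,1,1,1,2).

Now H_k = ker ∂_k / im ∂_{k+1}, so:

  H_0: rank C_0 − rank ∂_1 = 7 − 6 = 1, and the invariant factors of ∂_1 are all 1, so H_0 = Z.
  H_1: rank ker ∂_1 − rank ∂_2 = (18 − 6) − 12 = 0, and ∂_2 has invariant factor 2 > 1, so H_1 = Z/2Z.
  H_2: rank ker ∂_2 − rank ∂_3 = (12 − 12) − 0 = 0, and there is no ∂_3, so H_2 = 0.

As a check, the Euler characteristic is 7 − 18 + 12 = 1, which agrees with 1 − 0 + 0 = 1.

Hence the Betti numbers are b_0 = 1, b_1 = 0, b_2 = 0.

b_0 = 1, b_1 = 0, b_2 = 0.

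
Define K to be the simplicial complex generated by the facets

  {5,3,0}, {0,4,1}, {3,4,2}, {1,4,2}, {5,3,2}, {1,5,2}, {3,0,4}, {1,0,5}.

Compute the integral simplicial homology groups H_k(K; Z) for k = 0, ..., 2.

H_0 = Z,  H_1 = 0,  H_2 = Z.

Take the total order 0 < 1 < 2 < 3 < 4 < 5 on the vertex set. Then K (dimension 2) consists of the simplices:

  0-simplices (6): [0], [1], [2], [3], [4], [5]
  1-simplices (12): [0,1], [0,3], [0,4], [0,5], [1,2], [1,4], [1,5], [2,3], [2,4], [2,5], [3,4], [3,5]
  2-simplices (8): [0,1,4], [0,1,5], [0,3,4], [0,3,5], [1,2,4], [1,2,5], [2,3,4], [2,3,5]

so the chain groups are C_0 ≅ Z^6, C_1 ≅ Z^12, C_2 ≅ Z^8.

The boundary map ∂_1: C_1 → C_0 is given by ∂[p,q] = [q] − [p].
This gives a 6×12 integer matrix of rank 5; reducing to Smith normal form yields diagonal entries (1,1,1,1,1).

The boundary map ∂_2: C_2 → C_1 maps a triangle to the signed sum of its edges. For instance
  ∂[0,3,4] = [3,4] − [0,4] + [0,3],
  ∂[1,2,4] = [2,4] − [1,4] + [1,2].
This gives a 12×8 integer matrix of rank 7; reducing to Smith normal form yields diagonal entries (1,1,1,1,1,1,1).

Now H_k = ker ∂_k / im ∂_{k+1}, so:

  H_0: rank C_0 − rank ∂_1 = 6 − 5 = 1, and the invariant factors of ∂_1 are all 1, so H_0 ≅ Z.
  H_1: rank ker ∂_1 − rank ∂_2 = (12 − 5) − 7 = 0, and the invariant factors of ∂_2 are all 1, so H_1 ≅ 0.
  H_2: rank ker ∂_2 − rank ∂_3 = (8 − 7) − 0 = 1, and there is no ∂_3, so H_2 ≅ Z.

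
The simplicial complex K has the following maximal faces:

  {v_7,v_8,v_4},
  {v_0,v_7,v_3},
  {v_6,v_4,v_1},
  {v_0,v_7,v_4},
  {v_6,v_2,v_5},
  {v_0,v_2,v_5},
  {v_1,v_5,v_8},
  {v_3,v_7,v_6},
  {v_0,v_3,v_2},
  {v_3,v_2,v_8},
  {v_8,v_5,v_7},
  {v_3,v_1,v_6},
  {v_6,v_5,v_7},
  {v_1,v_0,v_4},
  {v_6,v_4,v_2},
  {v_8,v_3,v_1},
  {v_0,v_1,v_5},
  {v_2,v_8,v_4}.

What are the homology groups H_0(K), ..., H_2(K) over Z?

We work with the vertex ordering v_0 < v_1 < v_2 < v_3 < v_4 < v_5 < v_6 < v_7 < v_8. The simplices of K, each written with vertices in increasing order, are:

  0-simplices (9): [v_0], [v_1], [v_2], [v_3], [v_4], [v_5], [v_6], [v_7], [v_8]
  1-simplices (27): (27 of them)
  2-simplices (18): (18 of them)

giving chain groups C_0 ≅ Z^9, C_1 ≅ Z^27, C_2 ≅ Z^18.

Boundary ∂_1: C_1 → C_0 sends each edge [p,q] (with p < q) to q − p.
The resulting 9×27 matrix has rank 8, and its Smith normal form has invariant factors (1,1,1,1,1,1,1,1).

Boundary ∂_2: C_2 → C_1 maps a triangle to the signed sum of its edges. For instance
  ∂[v_0,v_2,v_5] = [v_2,v_5] − [v_0,v_5] + [v_0,v_2],
  ∂[v_4,v_7,v_8] = [v_7,v_8] − [v_4,v_8] + [v_4,v_7].
The resulting 27×18 matrix has rank 17, and its Smith normal form has invariant factors (1,1,1,1,1,1,1,1,1,1,1,1,1,1,1,1,1).

Computing H_k = (kernel of ∂_k) / (image of ∂_{k+1}):

  H_0: rank C_0 − rank ∂_1 = 9 − 8 = 1, and the invariant factors of ∂_1 are all 1, so H_0 ≅ Z.
  H_1: rank ker ∂_1 − rank ∂_2 = (27 − 8) − 17 = 2, and the invariant factors of ∂_2 are all 1, so H_1 ≅ Z^2.
  H_2: rank ker ∂_2 − rank ∂_3 = (18 − 17) − 0 = 1, and there is no ∂_3, so H_2 ≅ Z.

As a check, the Euler characteristic is 9 − 27 + 18 = 0, which agrees with 1 − 2 + 1 = 0.
(K is a triangulation of the torus T^2.)

H_0 = Z,  H_1 = Z^2,  H_2 = Z.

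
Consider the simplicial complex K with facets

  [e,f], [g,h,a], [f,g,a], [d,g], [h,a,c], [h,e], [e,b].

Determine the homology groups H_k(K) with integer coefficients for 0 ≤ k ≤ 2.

K has 8 vertices, 11 edges, 3 triangles.
rank ∂_0 = 0, rank ∂_1 = 7 ⇒ b_0 = 8 − 0 − 7 = 1; all invariant factors of ∂_1 are 1 so no torsion. So H_0 = Z.
rank ∂_1 = 7, rank ∂_2 = 3 ⇒ b_1 = 11 − 7 − 3 = 1; all invariant factors of ∂_2 are 1 so no torsion. So H_1 = Z.
rank ∂_2 = 3, rank ∂_3 = 0 ⇒ b_2 = 3 − 3 − 0 = 0. So H_2 = 0.

H_0 = Z,  H_1 = Z,  H_2 = 0.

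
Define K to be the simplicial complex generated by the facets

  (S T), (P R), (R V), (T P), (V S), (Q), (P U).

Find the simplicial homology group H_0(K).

H_0 ≅ Z^2.

K has 7 vertices, 6 edges.
rank ∂_0 = 0, rank ∂_1 = 5 ⇒ b_0 = 7 − 0 − 5 = 2; all invariant factors of ∂_1 are 1 so no torsion. So H_0 = Z^2.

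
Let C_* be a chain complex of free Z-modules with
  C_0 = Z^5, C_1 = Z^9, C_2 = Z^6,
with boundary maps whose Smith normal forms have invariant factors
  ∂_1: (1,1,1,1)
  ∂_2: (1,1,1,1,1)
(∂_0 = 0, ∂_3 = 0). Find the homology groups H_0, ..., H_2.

H_0: b_0 = 5 − 0 − 4 = 1; torsion from ∂_1 factors > 1: none. So H_0 ≅ Z.
H_1: b_1 = 9 − 4 − 5 = 0; torsion from ∂_2 factors > 1: none. So H_1 ≅ 0.
H_2: b_2 = 6 − 5 − 0 = 1; torsion from ∂_3 factors > 1: none. So H_2 ≅ Z.

H_0 ≅ Z,  H_1 = 0,  H_2 ≅ Z.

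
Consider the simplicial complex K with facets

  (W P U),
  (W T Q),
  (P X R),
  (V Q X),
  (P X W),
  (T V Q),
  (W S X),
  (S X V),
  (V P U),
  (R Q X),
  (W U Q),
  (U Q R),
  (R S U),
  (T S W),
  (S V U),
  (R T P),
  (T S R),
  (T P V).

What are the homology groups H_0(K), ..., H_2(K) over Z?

Take the total order P < Q < R < S < T < U < V < W < X on the vertex set. Then K (dimension 2) consists of the simplices:

  0-simplices (9): P, Q, R, S, T, U, V, W, X
  1-simplices (27): PR, PT, PU, PV, PW, PX, QR, QT, QU, QV, QW, QX, RS, RT, RU, RX, ST, SU, SV, SW, SX, TV, TW, UV, UW, VX, WX
  2-simplices (18): PRT, PRX, PTV, PUV, PUW, PWX, QRU, QRX, QTV, QTW, QUW, QVX, RST, RSU, STW, SUV, SVX, SWX

giving chain groups C_0 ≅ Z^9, C_1 ≅ Z^27, C_2 ≅ Z^18.

∂_1: C_1 → C_0 is given by ∂[p,q] = [q] − [p]. For instance
  ∂QU = U − Q.
This gives a 9×27 integer matrix of rank 8; reducing to Smith normal form yields diagonal entries (1,1,1,1,1,1,1,1).

The boundary map ∂_2: C_2 → C_1 maps a triangle to the signed sum of its edges. For instance
  ∂RST = ST − RT + RS,
  ∂PWX = WX − PX + PW.
This gives a 27×18 integer matrix of rank 17; reducing to Smith normal form yields diagonal entries (1,1,1,1,1,1,1,1,1,1,1,1,1,1,1,1,1).

From H_k ≅ ker(∂_k) / im(∂_{k+1}) we obtain:

  H_0: rank C_0 − rank ∂_1 = 9 − 8 = 1, and the invariant factors of ∂_1 are all 1, so H_0 ≅ Z.
  H_1: rank ker ∂_1 − rank ∂_2 = (27 − 8) − 17 = 2, and the invariant factors of ∂_2 are all 1, so H_1 ≅ Z^2.
  H_2: rank ker ∂_2 − rank ∂_3 = (18 − 17) − 0 = 1, and there is no ∂_3, so H_2 ≅ Z.

H_0 = Z,  H_1 = Z^2,  H_2 = Z.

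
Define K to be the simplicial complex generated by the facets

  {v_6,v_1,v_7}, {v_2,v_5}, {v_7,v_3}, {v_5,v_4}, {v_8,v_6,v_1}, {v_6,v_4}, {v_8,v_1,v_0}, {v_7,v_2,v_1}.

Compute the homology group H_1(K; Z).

Take the total order v_0 < v_1 < v_2 < v_3 < v_4 < v_5 < v_6 < v_7 < v_8 on the vertex set. Then K (dimension 2) consists of the simplices:

  0-simplices (9): [v_0], [v_1], [v_2], [v_3], [v_4], [v_5], [v_6], [v_7], [v_8]
  1-simplices (13): [v_0,v_1], [v_0,v_8], [v_1,v_2], [v_1,v_6], [v_1,v_7], [v_1,v_8], [v_2,v_5], [v_2,v_7], [v_3,v_7], [v_4,v_5], [v_4,v_6], [v_6,v_7], [v_6,v_8]
  2-simplices (4): [v_0,v_1,v_8], [v_1,v_2,v_7], [v_1,v_6,v_7], [v_1,v_6,v_8]

Hence C_0 ≅ Z^9, C_1 ≅ Z^13, C_2 ≅ Z^4.

The boundary map ∂_1: C_1 → C_0 is given by ∂[p,q] = [q] − [p].
The resulting 9×13 matrix has rank 8, and its Smith normal form has invariant factors (1,1,1,1,1,1,1,1).

∂_2: C_2 → C_1 acts by ∂[p,q,r] = [q,r] − [p,r] + [p,q]. For instance
  ∂[v_1,v_6,v_7] = [v_6,v_7] − [v_1,v_7] + [v_1,v_6],
  ∂[v_0,v_1,v_8] = [v_1,v_8] − [v_0,v_8] + [v_0,v_1].
The resulting 13×4 matrix has rank 4, and its Smith normal form has invariant factors (1,1,1,1).

Computing H_k = (kernel of ∂_k) / (image of ∂_{k+1}):

  H_1: rank ker ∂_1 − rank ∂_2 = (13 − 8) − 4 = 1, and the invariant factors of ∂_2 are all 1, so H_1 = Z.

H_1 = Z.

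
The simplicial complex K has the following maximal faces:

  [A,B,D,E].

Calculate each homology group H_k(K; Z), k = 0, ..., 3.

H_0 = Z,  H_1 = 0,  H_2 = 0,  H_3 = 0.

Order the vertices as A < B < D < E. Listing each simplex with vertices in this order, K has dimension 3 with simplices:

  0-simplices (4): A, B, D, E
  1-simplices (6): AB, AD, AE, BD, BE, DE
  2-simplices (4): ABD, ABE, ADE, BDE
  3-simplices (1): ABDE

giving chain groups C_0 ≅ Z^4, C_1 ≅ Z^6, C_2 ≅ Z^4, C_3 ≅ Z^1.

The boundary map ∂_1: C_1 → C_0 maps an edge to its endpoints' difference, ∂[p,q] = q − p.
As a 4×6 matrix over Z this has rank 3, with invariant factors (1,1,1).

The boundary map ∂_2: C_2 → C_1 maps a triangle to the signed sum of its edges. For instance
  ∂ABE = BE − AE + AB,
  ∂ADE = DE − AE + AD.
The resulting 6×4 matrix has rank 3, and its Smith normal form has invariant factors (1,1,1).

The boundary map ∂_3: C_3 → C_2 sends each 3-simplex σ to the alternating sum Σ_i (−1)^i (σ with its i-th vertex removed). For instance
  ∂ABDE = BDE − ADE + ABE − ABD.
This gives a 4×1 integer matrix of rank 1; reducing to Smith normal form yields diagonal entries (1).

Reading off H_k = ker ∂_k / im ∂_{k+1}:

  H_0: rank C_0 − rank ∂_1 = 4 − 3 = 1, and the invariant factors of ∂_1 are all 1, so H_0 ≅ Z.
  H_1: rank ker ∂_1 − rank ∂_2 = (6 − 3) − 3 = 0, and the invariant factors of ∂_2 are all 1, so H_1 ≅ 0.
  H_2: rank ker ∂_2 − rank ∂_3 = (4 − 3) − 1 = 0, and the invariant factors of ∂_3 are all 1, so H_2 ≅ 0.
  H_3: rank ker ∂_3 − rank ∂_4 = (1 − 1) − 0 = 0, and there is no ∂_4, so H_3 ≅ 0.

As a check, the Euler characteristic is 4 − 6 + 4 − 1 = 1, which agrees with 1 − 0 + 0 − 0 = 1.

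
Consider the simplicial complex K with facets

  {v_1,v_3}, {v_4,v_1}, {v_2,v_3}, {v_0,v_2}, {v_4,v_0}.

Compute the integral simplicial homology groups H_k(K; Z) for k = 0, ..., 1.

Order the vertices as v_0 < v_1 < v_2 < v_3 < v_4. Listing each simplex with vertices in this order, K has dimension 1 with simplices:

  0-simplices (5): [v_0], [v_1], [v_2], [v_3], [v_4]
  1-simplices (5): [v_0,v_2], [v_0,v_4], [v_1,v_3], [v_1,v_4], [v_2,v_3]

Hence C_0 ≅ Z^5, C_1 ≅ Z^5.

∂_1: C_1 → C_0 maps an edge to its endpoints' difference, ∂[p,q] = q − p. For instance
  ∂[v_1,v_4] = [v_4] − [v_1].
The resulting 5×5 matrix has rank 4, and its Smith normal form has invariant factors (1,1,1,1).

Now H_k = ker ∂_k / im ∂_{k+1}, so:

  H_0: rank C_0 − rank ∂_1 = 5 − 4 = 1, and the invariant factors of ∂_1 are all 1, so H_0 ≅ Z.
  H_1: rank ker ∂_1 − rank ∂_2 = (5 − 4) − 0 = 1, and there is no ∂_2, so H_1 ≅ Z.

H_0 = Z,  H_1 = Z.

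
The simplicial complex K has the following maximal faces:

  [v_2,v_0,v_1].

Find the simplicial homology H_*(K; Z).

H_0 = Z,  H_1 = 0,  H_2 = 0.

Take the total order v_0 < v_1 < v_2 on the vertex set. Then K (dimension 2) consists of the simplices:

  0-simplices (3): [v_0], [v_1], [v_2]
  1-simplices (3): [v_0,v_1], [v_0,v_2], [v_1,v_2]
  2-simplices (1): [v_0,v_1,v_2]

so the chain groups are C_0 ≅ Z^3, C_1 ≅ Z^3, C_2 ≅ Z^1.

Boundary ∂_1: C_1 → C_0 maps an edge to its endpoints' difference, ∂[p,q] = q − p. For instance
  ∂[v_1,v_2] = [v_2] − [v_1].
This gives a 3×3 integer matrix of rank 2; reducing to Smith normal form yields diagonal entries (1,1).

Boundary ∂_2: C_2 → C_1 maps a triangle to the signed sum of its edges. For instance
  ∂[v_0,v_1,v_2] = [v_1,v_2] − [v_0,v_2] + [v_0,v_1].
This gives a 3×1 integer matrix of rank 1; reducing to Smith normal form yields diagonal entries (1).

Computing H_k = (kernel of ∂_k) / (image of ∂_{k+1}):

  H_0: rank C_0 − rank ∂_1 = 3 − 2 = 1, and the invariant factors of ∂_1 are all 1, so H_0 = Z.
  H_1: rank ker ∂_1 − rank ∂_2 = (3 − 2) − 1 = 0, and the invariant factors of ∂_2 are all 1, so H_1 = 0.
  H_2: rank ker ∂_2 − rank ∂_3 = (1 − 1) − 0 = 0, and there is no ∂_3, so H_2 = 0.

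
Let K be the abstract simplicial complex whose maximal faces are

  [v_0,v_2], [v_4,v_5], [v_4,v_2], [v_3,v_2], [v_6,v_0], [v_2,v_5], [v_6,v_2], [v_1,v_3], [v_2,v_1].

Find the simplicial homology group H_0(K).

Take the total order v_0 < v_1 < v_2 < v_3 < v_4 < v_5 < v_6 on the vertex set. Then K (dimension 1) consists of the simplices:

  0-simplices (7): [v_0], [v_1], [v_2], [v_3], [v_4], [v_5], [v_6]
  1-simplices (9): [v_0,v_2], [v_0,v_6], [v_1,v_2], [v_1,v_3], [v_2,v_3], [v_2,v_4], [v_2,v_5], [v_2,v_6], [v_4,v_5]

giving chain groups C_0 ≅ Z^7, C_1 ≅ Z^9.

The boundary map ∂_1: C_1 → C_0 sends each edge [p,q] (with p < q) to q − p.
The resulting 7×9 matrix has rank 6, and its Smith normal form has invariant factors (1,1,1,1,1,1).

Computing H_k = (kernel of ∂_k) / (image of ∂_{k+1}):

  H_0: rank C_0 − rank ∂_1 = 7 − 6 = 1, and the invariant factors of ∂_1 are all 1, so H_0 ≅ Z.

H_0 = Z.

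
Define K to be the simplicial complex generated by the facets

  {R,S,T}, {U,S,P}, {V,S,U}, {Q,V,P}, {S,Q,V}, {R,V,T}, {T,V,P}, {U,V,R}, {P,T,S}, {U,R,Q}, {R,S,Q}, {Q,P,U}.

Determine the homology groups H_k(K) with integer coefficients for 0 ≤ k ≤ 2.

K has 7 vertices, 18 edges, 12 triangles.
rank ∂_0 = 0, rank ∂_1 = 6 ⇒ b_0 = 7 − 0 − 6 = 1; all invariant factors of ∂_1 are 1 so no torsion. So H_0 ≅ Z.
rank ∂_1 = 6, rank ∂_2 = 12 ⇒ b_1 = 18 − 6 − 12 = 0; ∂_2 has invariant factor(s) [2] giving torsion. So H_1 ≅ Z/2Z.
rank ∂_2 = 12, rank ∂_3 = 0 ⇒ b_2 = 12 − 12 − 0 = 0. So H_2 ≅ 0.

H_0 = Z,  H_1 = Z/2Z,  H_2 = 0.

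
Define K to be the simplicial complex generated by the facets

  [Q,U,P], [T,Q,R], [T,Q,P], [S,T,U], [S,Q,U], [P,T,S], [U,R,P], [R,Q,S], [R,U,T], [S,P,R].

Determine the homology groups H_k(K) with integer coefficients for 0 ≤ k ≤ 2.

H_0 = Z,  H_1 = Z/2,  H_2 = 0.

Order the vertices as P < Q < R < S < T < U. Listing each simplex with vertices in this order, K has dimension 2 with simplices:

  0-simplices (6): P, Q, R, S, T, U
  1-simplices (15): PQ, PR, PS, PT, PU, QR, QS, QT, QU, RS, RT, RU, ST, SU, TU
  2-simplices (10): PQT, PQU, PRS, PRU, PST, QRS, QRT, QSU, RTU, STU

giving chain groups C_0 ≅ Z^6, C_1 ≅ Z^15, C_2 ≅ Z^10.

Boundary ∂_1: C_1 → C_0 sends each edge [p,q] (with p < q) to q − p.
As a 6×15 matrix over Z this has rank 5, with invariant factors (1,1,1,1,1).

∂_2: C_2 → C_1 acts by ∂[p,q,r] = [q,r] − [p,r] + [p,q]. For instance
  ∂QRT = RT − QT + QR,
  ∂RTU = TU − RU + RT.
The 15×10 boundary matrix has rank 10 and Smith normal form diag(1,1,1,1,1,1,1,1,1,2).

Computing H_k = (kernel of ∂_k) / (image of ∂_{k+1}):

  H_0: rank C_0 − rank ∂_1 = 6 − 5 = 1, and the invariant factors of ∂_1 are all 1, so H_0 ≅ Z.
  H_1: rank ker ∂_1 − rank ∂_2 = (15 − 5) − 10 = 0, and ∂_2 has invariant factor 2 > 1, so H_1 ≅ Z/2.
  H_2: rank ker ∂_2 − rank ∂_3 = (10 − 10) − 0 = 0, and there is no ∂_3, so H_2 ≅ 0.

As a check, the Euler characteristic is 6 − 15 + 10 = 1, which agrees with 1 − 0 + 0 = 1.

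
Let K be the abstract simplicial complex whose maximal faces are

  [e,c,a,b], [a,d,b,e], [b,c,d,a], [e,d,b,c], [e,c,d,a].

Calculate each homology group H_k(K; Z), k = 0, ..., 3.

Order the vertices as a < b < c < d < e. Listing each simplex with vertices in this order, K has dimension 3 with simplices:

  0-simplices (5): a, b, c, d, e
  1-simplices (10): ab, ac, ad, ae, bc, bd, be, cd, ce, de
  2-simplices (10): abc, abd, abe, acd, ace, ade, bcd, bce, bde, cde
  3-simplices (5): abcd, abce, abde, acde, bcde

so the chain groups are C_0 ≅ Z^5, C_1 ≅ Z^10, C_2 ≅ Z^10, C_3 ≅ Z^5.

Boundary ∂_1: C_1 → C_0 sends each edge [p,q] (with p < q) to q − p. For instance
  ∂ce = e − c.
This gives a 5×10 integer matrix of rank 4; reducing to Smith normal form yields diagonal entries (1,1,1,1).

The boundary map ∂_2: C_2 → C_1 sends each 2-simplex [p,q,r] to [q,r] − [p,r] + [p,q]. For instance
  ∂abc = bc − ac + ab,
  ∂ade = de − ae + ad.
This gives a 10×10 integer matrix of rank 6; reducing to Smith normal form yields diagonal entries (1,1,1,1,1,1).

Boundary ∂_3: C_3 → C_2 sends each 3-simplex σ to the alternating sum Σ_i (−1)^i (σ with its i-th vertex removed). For instance
  ∂bcde = cde − bde + bce − bcd,
  ∂abde = bde − ade + abe − abd.
This gives a 10×5 integer matrix of rank 4; reducing to Smith normal form yields diagonal entries (1,1,1,1).

Computing H_k = (kernel of ∂_k) / (image of ∂_{k+1}):

  H_0: rank C_0 − rank ∂_1 = 5 − 4 = 1, and the invariant factors of ∂_1 are all 1, so H_0 ≅ Z.
  H_1: rank ker ∂_1 − rank ∂_2 = (10 − 4) − 6 = 0, and the invariant factors of ∂_2 are all 1, so H_1 ≅ 0.
  H_2: rank ker ∂_2 − rank ∂_3 = (10 − 6) − 4 = 0, and the invariant factors of ∂_3 are all 1, so H_2 ≅ 0.
  H_3: rank ker ∂_3 − rank ∂_4 = (5 − 4) − 0 = 1, and there is no ∂_4, so H_3 ≅ Z.

(K is a triangulation of the 3-sphere S^3.)

H_0 ≅ Z,  H_1 = 0,  H_2 = 0,  H_3 ≅ Z.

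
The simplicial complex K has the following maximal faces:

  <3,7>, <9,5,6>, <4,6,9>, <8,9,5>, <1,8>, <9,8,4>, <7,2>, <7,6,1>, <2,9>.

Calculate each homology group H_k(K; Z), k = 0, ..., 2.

H_0 = Z,  H_1 = Z^2,  H_2 = 0.

Fix the vertex order 1 < 2 < 3 < 4 < 5 < 6 < 7 < 8 < 9 and write every simplex with vertices in increasing order. Then dim K = 2 and the simplices of K are:

  0-simplices (9): [1], [2], [3], [4], [5], [6], [7], [8], [9]
  1-simplices (15): [1,6], [1,7], [1,8], [2,7], [2,9], [3,7], [4,6], [4,8], [4,9], [5,6], [5,8], [5,9], [6,7], [6,9], [8,9]
  2-simplices (5): [1,6,7], [4,6,9], [4,8,9], [5,6,9], [5,8,9]

Hence C_0 ≅ Z^9, C_1 ≅ Z^15, C_2 ≅ Z^5.

The boundary map ∂_1: C_1 → C_0 is given by ∂[p,q] = [q] − [p].
This gives a 9×15 integer matrix of rank 8; reducing to Smith normal form yields diagonal entries (1,1,1,1,1,1,1,1).

∂_2: C_2 → C_1 sends each 2-simplex [p,q,r] to [q,r] − [p,r] + [p,q]. For instance
  ∂[5,6,9] = [6,9] − [5,9] + [5,6],
  ∂[1,6,7] = [6,7] − [1,7] + [1,6].
The resulting 15×5 matrix has rank 5, and its Smith normal form has invariant factors (1,1,1,1,1).

Reading off H_k = ker ∂_k / im ∂_{k+1}:

  H_0: rank C_0 − rank ∂_1 = 9 − 8 = 1, and the invariant factors of ∂_1 are all 1, so H_0 ≅ Z.
  H_1: rank ker ∂_1 − rank ∂_2 = (15 − 8) − 5 = 2, and the invariant factors of ∂_2 are all 1, so H_1 ≅ Z^2.
  H_2: rank ker ∂_2 − rank ∂_3 = (5 − 5) − 0 = 0, and there is no ∂_3, so H_2 ≅ 0.

As a check, the Euler characteristic is 9 − 15 + 5 = -1, which agrees with 1 − 2 + 0 = -1.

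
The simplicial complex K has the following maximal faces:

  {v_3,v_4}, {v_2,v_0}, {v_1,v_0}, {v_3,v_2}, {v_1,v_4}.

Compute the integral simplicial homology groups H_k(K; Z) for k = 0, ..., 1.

H_0 ≅ Z,  H_1 ≅ Z.

Fix the vertex order v_0 < v_1 < v_2 < v_3 < v_4 and write every simplex with vertices in increasing order. Then dim K = 1 and the simplices of K are:

  0-simplices (5): [v_0], [v_1], [v_2], [v_3], [v_4]
  1-simplices (5): [v_0,v_1], [v_0,v_2], [v_1,v_4], [v_2,v_3], [v_3,v_4]

giving chain groups C_0 ≅ Z^5, C_1 ≅ Z^5.

The boundary map ∂_1: C_1 → C_0 maps an edge to its endpoints' difference, ∂[p,q] = q − p. For instance
  ∂[v_0,v_1] = [v_1] − [v_0].
The resulting 5×5 matrix has rank 4, and its Smith normal form has invariant factors (1,1,1,1).

From H_k ≅ ker(∂_k) / im(∂_{k+1}) we obtain:

  H_0: rank C_0 − rank ∂_1 = 5 − 4 = 1, and the invariant factors of ∂_1 are all 1, so H_0 = Z.
  H_1: rank ker ∂_1 − rank ∂_2 = (5 − 4) − 0 = 1, and there is no ∂_2, so H_1 = Z.

(K is a triangulation of the circle S^1.)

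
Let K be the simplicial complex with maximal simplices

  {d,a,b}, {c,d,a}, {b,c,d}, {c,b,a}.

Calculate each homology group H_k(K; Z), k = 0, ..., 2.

H_0 = Z,  H_1 = 0,  H_2 = Z.

Order the vertices as a < b < c < d. Listing each simplex with vertices in this order, K has dimension 2 with simplices:

  0-simplices (4): a, b, c, d
  1-simplices (6): ab, ac, ad, bc, bd, cd
  2-simplices (4): abc, abd, acd, bcd

giving chain groups C_0 ≅ Z^4, C_1 ≅ Z^6, C_2 ≅ Z^4.

The boundary map ∂_1: C_1 → C_0 maps an edge to its endpoints' difference, ∂[p,q] = q − p. For instance
  ∂ad = d − a.
This gives a 4×6 integer matrix of rank 3; reducing to Smith normal form yields diagonal entries (1,1,1).

∂_2: C_2 → C_1 maps a triangle to the signed sum of its edges. For instance
  ∂abd = bd − ad + ab,
  ∂bcd = cd − bd + bc.
The 6×4 boundary matrix has rank 3 and Smith normal form diag(1,1,1).

From H_k ≅ ker(∂_k) / im(∂_{k+1}) we obtain:

  H_0: rank C_0 − rank ∂_1 = 4 − 3 = 1, and the invariant factors of ∂_1 are all 1, so H_0 = Z.
  H_1: rank ker ∂_1 − rank ∂_2 = (6 − 3) − 3 = 0, and the invariant factors of ∂_2 are all 1, so H_1 = 0.
  H_2: rank ker ∂_2 − rank ∂_3 = (4 − 3) − 0 = 1, and there is no ∂_3, so H_2 = Z.

(K is a triangulation of the 2-sphere S^2.)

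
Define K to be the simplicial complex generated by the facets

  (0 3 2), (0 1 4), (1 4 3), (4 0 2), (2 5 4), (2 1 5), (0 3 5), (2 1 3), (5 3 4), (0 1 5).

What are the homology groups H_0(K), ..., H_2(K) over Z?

We work with the vertex ordering 0 < 1 < 2 < 3 < 4 < 5. The simplices of K, each written with vertices in increasing order, are:

  0-simplices (6): [0], [1], [2], [3], [4], [5]
  1-simplices (15): [0,1], [0,2], [0,3], [0,4], [0,5], [1,2], [1,3], [1,4], [1,5], [2,3], [2,4], [2,5], [3,4], [3,5], [4,5]
  2-simplices (10): [0,1,4], [0,1,5], [0,2,3], [0,2,4], [0,3,5], [1,2,3], [1,2,5], [1,3,4], [2,4,5], [3,4,5]

so the chain groups are C_0 ≅ Z^6, C_1 ≅ Z^15, C_2 ≅ Z^10.

The boundary map ∂_1: C_1 → C_0 maps an edge to its endpoints' difference, ∂[p,q] = q − p.
As a 6×15 matrix over Z this has rank 5, with invariant factors (1,1,1,1,1).

∂_2: C_2 → C_1 sends each 2-simplex [p,q,r] to [q,r] − [p,r] + [p,q]. For instance
  ∂[1,2,3] = [2,3] − [1,3] + [1,2],
  ∂[2,4,5] = [4,5] − [2,5] + [2,4].
This gives a 15×10 integer matrix of rank 10; reducing to Smith normal form yields diagonal entries (1,1,1,1,1,1,1,1,1,2).

Now H_k = ker ∂_k / im ∂_{k+1}, so:

  H_0: rank C_0 − rank ∂_1 = 6 − 5 = 1, and the invariant factors of ∂_1 are all 1, so H_0 = Z.
  H_1: rank ker ∂_1 − rank ∂_2 = (15 − 5) − 10 = 0, and ∂_2 has invariant factor 2 > 1, so H_1 = Z/2.
  H_2: rank ker ∂_2 − rank ∂_3 = (10 − 10) − 0 = 0, and there is no ∂_3, so H_2 = 0.

H_0 ≅ Z,  H_1 ≅ Z/2,  H_2 = 0.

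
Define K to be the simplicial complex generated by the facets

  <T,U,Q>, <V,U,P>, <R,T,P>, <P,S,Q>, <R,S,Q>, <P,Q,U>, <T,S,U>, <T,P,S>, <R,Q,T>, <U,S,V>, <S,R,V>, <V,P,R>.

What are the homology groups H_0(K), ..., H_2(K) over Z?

H_0 ≅ Z,  H_1 ≅ Z/2,  H_2 = 0.

K has 7 vertices, 18 edges, 12 triangles.
rank ∂_0 = 0, rank ∂_1 = 6 ⇒ b_0 = 7 − 0 − 6 = 1; all invariant factors of ∂_1 are 1 so no torsion. So H_0 = Z.
rank ∂_1 = 6, rank ∂_2 = 12 ⇒ b_1 = 18 − 6 − 12 = 0; ∂_2 has invariant factor(s) [2] giving torsion. So H_1 = Z/2.
rank ∂_2 = 12, rank ∂_3 = 0 ⇒ b_2 = 12 − 12 − 0 = 0. So H_2 = 0.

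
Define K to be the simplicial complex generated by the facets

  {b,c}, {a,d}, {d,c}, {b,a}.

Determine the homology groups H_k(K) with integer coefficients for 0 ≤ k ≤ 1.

H_0 = Z,  H_1 = Z.

Take the total order a < b < c < d on the vertex set. Then K (dimension 1) consists of the simplices:

  0-simplices (4): a, b, c, d
  1-simplices (4): ab, ad, bc, cd

giving chain groups C_0 ≅ Z^4, C_1 ≅ Z^4.

The boundary map ∂_1: C_1 → C_0 maps an edge to its endpoints' difference, ∂[p,q] = q − p.
As a 4×4 matrix over Z this has rank 3, with invariant factors (1,1,1).

Now H_k = ker ∂_k / im ∂_{k+1}, so:

  H_0: rank C_0 − rank ∂_1 = 4 − 3 = 1, and the invariant factors of ∂_1 are all 1, so H_0 ≅ Z.
  H_1: rank ker ∂_1 − rank ∂_2 = (4 − 3) − 0 = 1, and there is no ∂_2, so H_1 ≅ Z.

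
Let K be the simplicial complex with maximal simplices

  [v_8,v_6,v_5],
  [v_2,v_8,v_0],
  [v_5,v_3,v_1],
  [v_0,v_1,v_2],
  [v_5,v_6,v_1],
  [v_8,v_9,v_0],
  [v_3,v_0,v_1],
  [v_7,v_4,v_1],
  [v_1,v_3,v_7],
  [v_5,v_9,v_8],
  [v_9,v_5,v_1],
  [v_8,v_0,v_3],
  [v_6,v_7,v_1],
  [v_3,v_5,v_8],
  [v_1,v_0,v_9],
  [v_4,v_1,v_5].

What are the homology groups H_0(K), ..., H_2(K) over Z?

H_0 = Z,  H_1 = 0,  H_2 = Z.

Fix the vertex order v_0 < v_1 < v_2 < v_3 < v_4 < v_5 < v_6 < v_7 < v_8 < v_9 and write every simplex with vertices in increasing order. Then dim K = 2 and the simplices of K are:

  0-simplices (10): [v_0], [v_1], [v_2], [v_3], [v_4], [v_5], [v_6], [v_7], [v_8], [v_9]
  1-simplices (24): (24 of them)
  2-simplices (16): (16 of them)

giving chain groups C_0 ≅ Z^10, C_1 ≅ Z^24, C_2 ≅ Z^16.

The boundary map ∂_1: C_1 → C_0 is given by ∂[p,q] = [q] − [p]. For instance
  ∂[v_5,v_8] = [v_8] − [v_5].
As a 10×24 matrix over Z this has rank 9, with invariant factors (1,1,1,1,1,1,1,1,1).

Boundary ∂_2: C_2 → C_1 acts by ∂[p,q,r] = [q,r] − [p,r] + [p,q]. For instance
  ∂[v_3,v_5,v_8] = [v_5,v_8] − [v_3,v_8] + [v_3,v_5],
  ∂[v_5,v_8,v_9] = [v_8,v_9] − [v_5,v_9] + [v_5,v_8].
The 24×16 boundary matrix has rank 15 and Smith normal form diag(1,1,1,1,1,1,1,1,1,1,1,1,1,1,1).

Reading off H_k = ker ∂_k / im ∂_{k+1}:

  H_0: rank C_0 − rank ∂_1 = 10 − 9 = 1, and the invariant factors of ∂_1 are all 1, so H_0 ≅ Z.
  H_1: rank ker ∂_1 − rank ∂_2 = (24 − 9) − 15 = 0, and the invariant factors of ∂_2 are all 1, so H_1 ≅ 0.
  H_2: rank ker ∂_2 − rank ∂_3 = (16 − 15) − 0 = 1, and there is no ∂_3, so H_2 ≅ Z.

As a check, the Euler characteristic is 10 − 24 + 16 = 2, which agrees with 1 − 0 + 1 = 2.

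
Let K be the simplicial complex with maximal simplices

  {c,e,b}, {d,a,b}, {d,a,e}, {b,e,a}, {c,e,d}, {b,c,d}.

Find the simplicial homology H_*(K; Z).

H_0 ≅ Z,  H_1 = 0,  H_2 ≅ Z.

We work with the vertex ordering a < b < c < d < e. The simplices of K, each written with vertices in increasing order, are:

  0-simplices (5): a, b, c, d, e
  1-simplices (9): ab, ad, ae, bc, bd, be, cd, ce, de
  2-simplices (6): abd, abe, ade, bcd, bce, cde

giving chain groups C_0 ≅ Z^5, C_1 ≅ Z^9, C_2 ≅ Z^6.

Boundary ∂_1: C_1 → C_0 maps an edge to its endpoints' difference, ∂[p,q] = q − p. For instance
  ∂ae = e − a.
The 5×9 boundary matrix has rank 4 and Smith normal form diag(1,1,1,1).

The boundary map ∂_2: C_2 → C_1 acts by ∂[p,q,r] = [q,r] − [p,r] + [p,q]. For instance
  ∂bcd = cd − bd + bc,
  ∂abd = bd − ad + ab.
The resulting 9×6 matrix has rank 5, and its Smith normal form has invariant factors (1,1,1,1,1).

Reading off H_k = ker ∂_k / im ∂_{k+1}:

  H_0: rank C_0 − rank ∂_1 = 5 − 4 = 1, and the invariant factors of ∂_1 are all 1, so H_0 ≅ Z.
  H_1: rank ker ∂_1 − rank ∂_2 = (9 − 4) − 5 = 0, and the invariant factors of ∂_2 are all 1, so H_1 ≅ 0.
  H_2: rank ker ∂_2 − rank ∂_3 = (6 − 5) − 0 = 1, and there is no ∂_3, so H_2 ≅ Z.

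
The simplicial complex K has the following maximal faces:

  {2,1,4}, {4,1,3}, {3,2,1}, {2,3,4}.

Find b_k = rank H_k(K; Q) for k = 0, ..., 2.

Fix the vertex order 1 < 2 < 3 < 4 and write every simplex with vertices in increasing order. Then dim K = 2 and the simplices of K are:

  0-simplices (4): [1], [2], [3], [4]
  1-simplices (6): [1,2], [1,3], [1,4], [2,3], [2,4], [3,4]
  2-simplices (4): [1,2,3], [1,2,4], [1,3,4], [2,3,4]

giving chain groups C_0 ≅ Z^4, C_1 ≅ Z^6, C_2 ≅ Z^4.

∂_1: C_1 → C_0 is given by ∂[p,q] = [q] − [p].
The 4×6 boundary matrix has rank 3 and Smith normal form diag(1,1,1).

The boundary map ∂_2: C_2 → C_1 sends each 2-simplex [p,q,r] to [q,r] − [p,r] + [p,q]. For instance
  ∂[2,3,4] = [3,4] − [2,4] + [2,3],
  ∂[1,2,4] = [2,4] − [1,4] + [1,2].
The resulting 6×4 matrix has rank 3, and its Smith normal form has invariant factors (1,1,1).

Computing H_k = (kernel of ∂_k) / (image of ∂_{k+1}):

  H_0: rank C_0 − rank ∂_1 = 4 − 3 = 1, and the invariant factors of ∂_1 are all 1, so H_0 ≅ Z.
  H_1: rank ker ∂_1 − rank ∂_2 = (6 − 3) − 3 = 0, and the invariant factors of ∂_2 are all 1, so H_1 ≅ 0.
  H_2: rank ker ∂_2 − rank ∂_3 = (4 − 3) − 0 = 1, and there is no ∂_3, so H_2 ≅ Z.

As a check, the Euler characteristic is 4 − 6 + 4 = 2, which agrees with 1 − 0 + 1 = 2.

Hence the Betti numbers are b_0 = 1, b_1 = 0, b_2 = 1.

b_0 = 1, b_1 = 0, b_2 = 1.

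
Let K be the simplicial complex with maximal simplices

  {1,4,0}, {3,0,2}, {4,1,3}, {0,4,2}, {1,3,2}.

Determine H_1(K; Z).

H_1 ≅ Z.

Order the vertices as 0 < 1 < 2 < 3 < 4. Listing each simplex with vertices in this order, K has dimension 2 with simplices:

  0-simplices (5): [0], [1], [2], [3], [4]
  1-simplices (10): [0,1], [0,2], [0,3], [0,4], [1,2], [1,3], [1,4], [2,3], [2,4], [3,4]
  2-simplices (5): [0,1,4], [0,2,3], [0,2,4], [1,2,3], [1,3,4]

so the chain groups are C_0 ≅ Z^5, C_1 ≅ Z^10, C_2 ≅ Z^5.

The boundary map ∂_1: C_1 → C_0 is given by ∂[p,q] = [q] − [p]. For instance
  ∂[0,4] = [4] − [0].
This gives a 5×10 integer matrix of rank 4; reducing to Smith normal form yields diagonal entries (1,1,1,1).

∂_2: C_2 → C_1 maps a triangle to the signed sum of its edges. For instance
  ∂[1,2,3] = [2,3] − [1,3] + [1,2],
  ∂[1,3,4] = [3,4] − [1,4] + [1,3].
The resulting 10×5 matrix has rank 5, and its Smith normal form has invariant factors (1,1,1,1,1).

Now H_k = ker ∂_k / im ∂_{k+1}, so:

  H_1: rank ker ∂_1 − rank ∂_2 = (10 − 4) − 5 = 1, and the invariant factors of ∂_2 are all 1, so H_1 = Z.

(K is a triangulation of the Möbius band.)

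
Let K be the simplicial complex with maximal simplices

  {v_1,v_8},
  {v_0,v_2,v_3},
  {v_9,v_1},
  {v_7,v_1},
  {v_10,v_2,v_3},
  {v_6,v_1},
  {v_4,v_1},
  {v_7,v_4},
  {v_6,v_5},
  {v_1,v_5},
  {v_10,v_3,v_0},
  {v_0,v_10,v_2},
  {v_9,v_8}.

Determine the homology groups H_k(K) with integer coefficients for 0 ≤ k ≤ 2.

H_0 = Z^2,  H_1 = Z^3,  H_2 = Z.

Order the vertices as v_0 < v_1 < v_2 < v_3 < v_4 < v_5 < v_6 < v_7 < v_8 < v_9 < v_10. Listing each simplex with vertices in this order, K has dimension 2 with simplices:

  0-simplices (11): [v_0], [v_1], [v_2], [v_3], [v_4], [v_5], [v_6], [v_7], [v_8], [v_9], [v_10]
  1-simplices (15): (15 of them)
  2-simplices (4): [v_0,v_2,v_3], [v_0,v_2,v_10], [v_0,v_3,v_10], [v_2,v_3,v_10]

so the chain groups are C_0 ≅ Z^11, C_1 ≅ Z^15, C_2 ≅ Z^4.

The boundary map ∂_1: C_1 → C_0 sends each edge [p,q] (with p < q) to q − p. For instance
  ∂[v_4,v_7] = [v_7] − [v_4].
The 11×15 boundary matrix has rank 9 and Smith normal form diag(1,1,1,1,1,1,1,1,1).

The boundary map ∂_2: C_2 → C_1 maps a triangle to the signed sum of its edges. For instance
  ∂[v_2,v_3,v_10] = [v_3,v_10] − [v_2,v_10] + [v_2,v_3],
  ∂[v_0,v_2,v_3] = [v_2,v_3] − [v_0,v_3] + [v_0,v_2].
The resulting 15×4 matrix has rank 3, and its Smith normal form has invariant factors (1,1,1).

Now H_k = ker ∂_k / im ∂_{k+1}, so:

  H_0: rank C_0 − rank ∂_1 = 11 − 9 = 2, and the invariant factors of ∂_1 are all 1, so H_0 ≅ Z^2.
  H_1: rank ker ∂_1 − rank ∂_2 = (15 − 9) − 3 = 3, and the invariant factors of ∂_2 are all 1, so H_1 ≅ Z^3.
  H_2: rank ker ∂_2 − rank ∂_3 = (4 − 3) − 0 = 1, and there is no ∂_3, so H_2 ≅ Z.

As a check, the Euler characteristic is 11 − 15 + 4 = 0, which agrees with 2 − 3 + 1 = 0.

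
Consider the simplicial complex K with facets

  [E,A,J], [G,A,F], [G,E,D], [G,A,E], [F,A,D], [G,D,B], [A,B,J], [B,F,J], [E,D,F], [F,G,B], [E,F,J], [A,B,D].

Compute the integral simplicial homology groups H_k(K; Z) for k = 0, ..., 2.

Fix the vertex order A < B < D < E < F < G < J and write every simplex with vertices in increasing order. Then dim K = 2 and the simplices of K are:

  0-simplices (7): A, B, D, E, F, G, J
  1-simplices (18): AB, AD, AE, AF, AG, AJ, BD, BF, BG, BJ, DE, DF, DG, EF, EG, EJ, FG, FJ
  2-simplices (12): ABD, ABJ, ADF, AEG, AEJ, AFG, BDG, BFG, BFJ, DEF, DEG, EFJ

so the chain groups are C_0 ≅ Z^7, C_1 ≅ Z^18, C_2 ≅ Z^12.

The boundary map ∂_1: C_1 → C_0 is given by ∂[p,q] = [q] − [p]. For instance
  ∂DG = G − D.
The resulting 7×18 matrix has rank 6, and its Smith normal form has invariant factors (1,1,1,1,1,1).

Boundary ∂_2: C_2 → C_1 sends each 2-simplex [p,q,r] to [q,r] − [p,r] + [p,q]. For instance
  ∂ADF = DF − AF + AD,
  ∂AEG = EG − AG + AE.
The resulting 18×12 matrix has rank 12, and its Smith normal form has invariant factors (1,1,1,1,1,1,1,1,1,1,1,2).

Reading off H_k = ker ∂_k / im ∂_{k+1}:

  H_0: rank C_0 − rank ∂_1 = 7 − 6 = 1, and the invariant factors of ∂_1 are all 1, so H_0 = Z.
  H_1: rank ker ∂_1 − rank ∂_2 = (18 − 6) − 12 = 0, and ∂_2 has invariant factor 2 > 1, so H_1 = Z/2.
  H_2: rank ker ∂_2 − rank ∂_3 = (12 − 12) − 0 = 0, and there is no ∂_3, so H_2 = 0.

As a check, the Euler characteristic is 7 − 18 + 12 = 1, which agrees with 1 − 0 + 0 = 1.
(K is a triangulation of the real projective plane RP^2.)

H_0 = Z,  H_1 = Z/2,  H_2 = 0.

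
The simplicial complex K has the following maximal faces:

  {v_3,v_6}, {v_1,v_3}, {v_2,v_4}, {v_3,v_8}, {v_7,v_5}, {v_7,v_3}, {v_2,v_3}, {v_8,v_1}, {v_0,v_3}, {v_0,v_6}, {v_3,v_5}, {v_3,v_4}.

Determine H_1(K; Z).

H_1 = Z^4.

K has 9 vertices, 12 edges.
rank ∂_1 = 8, rank ∂_2 = 0 ⇒ b_1 = 12 − 8 − 0 = 4. So H_1 ≅ Z^4.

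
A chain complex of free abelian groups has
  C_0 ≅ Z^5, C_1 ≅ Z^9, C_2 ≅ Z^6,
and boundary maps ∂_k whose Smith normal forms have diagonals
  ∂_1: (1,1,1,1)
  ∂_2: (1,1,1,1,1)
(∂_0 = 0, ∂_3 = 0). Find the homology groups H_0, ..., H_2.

H_0: b_0 = 5 − 0 − 4 = 1; torsion from ∂_1 factors > 1: none. So H_0 ≅ Z.
H_1: b_1 = 9 − 4 − 5 = 0; torsion from ∂_2 factors > 1: none. So H_1 ≅ 0.
H_2: b_2 = 6 − 5 − 0 = 1; torsion from ∂_3 factors > 1: none. So H_2 ≅ Z.

H_0 ≅ Z,  H_1 = 0,  H_2 ≅ Z.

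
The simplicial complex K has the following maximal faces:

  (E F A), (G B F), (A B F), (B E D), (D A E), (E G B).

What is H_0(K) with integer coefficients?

Fix the vertex order A < B < D < E < F < G and write every simplex with vertices in increasing order. Then dim K = 2 and the simplices of K are:

  0-simplices (6): A, B, D, E, F, G
  1-simplices (12): AB, AD, AE, AF, BD, BE, BF, BG, DE, EF, EG, FG
  2-simplices (6): ABF, ADE, AEF, BDE, BEG, BFG

giving chain groups C_0 ≅ Z^6, C_1 ≅ Z^12, C_2 ≅ Z^6.

∂_1: C_1 → C_0 sends each edge [p,q] (with p < q) to q − p.
The 6×12 boundary matrix has rank 5 and Smith normal form diag(1,1,1,1,1).

The boundary map ∂_2: C_2 → C_1 acts by ∂[p,q,r] = [q,r] − [p,r] + [p,q]. For instance
  ∂AEF = EF − AF + AE,
  ∂BEG = EG − BG + BE.
The resulting 12×6 matrix has rank 6, and its Smith normal form has invariant factors (1,1,1,1,1,1).

From H_k ≅ ker(∂_k) / im(∂_{k+1}) we obtain:

  H_0: rank C_0 − rank ∂_1 = 6 − 5 = 1, and the invariant factors of ∂_1 are all 1, so H_0 = Z.

H_0 = Z.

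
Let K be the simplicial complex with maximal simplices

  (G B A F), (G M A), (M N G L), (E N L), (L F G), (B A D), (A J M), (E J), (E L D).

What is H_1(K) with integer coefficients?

H_1 = Z^2.

K has 10 vertices, 23 edges, 14 triangles, 2 3-simplices.
rank ∂_1 = 9, rank ∂_2 = 12 ⇒ b_1 = 23 − 9 − 12 = 2; all invariant factors of ∂_2 are 1 so no torsion. So H_1 ≅ Z^2.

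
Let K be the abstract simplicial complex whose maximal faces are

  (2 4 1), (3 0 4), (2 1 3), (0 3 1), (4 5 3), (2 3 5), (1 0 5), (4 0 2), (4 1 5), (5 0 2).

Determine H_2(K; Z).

Order the vertices as 0 < 1 < 2 < 3 < 4 < 5. Listing each simplex with vertices in this order, K has dimension 2 with simplices:

  0-simplices (6): [0], [1], [2], [3], [4], [5]
  1-simplices (15): [0,1], [0,2], [0,3], [0,4], [0,5], [1,2], [1,3], [1,4], [1,5], [2,3], [2,4], [2,5], [3,4], [3,5], [4,5]
  2-simplices (10): [0,1,3], [0,1,5], [0,2,4], [0,2,5], [0,3,4], [1,2,3], [1,2,4], [1,4,5], [2,3,5], [3,4,5]

giving chain groups C_0 ≅ Z^6, C_1 ≅ Z^15, C_2 ≅ Z^10.

∂_1: C_1 → C_0 sends each edge [p,q] (with p < q) to q − p.
As a 6×15 matrix over Z this has rank 5, with invariant factors (1,1,1,1,1).

The boundary map ∂_2: C_2 → C_1 maps a triangle to the signed sum of its edges. For instance
  ∂[3,4,5] = [4,5] − [3,5] + [3,4],
  ∂[0,3,4] = [3,4] − [0,4] + [0,3].
As a 15×10 matrix over Z this has rank 10, with invariant factors (1,1,1,1,1,1,1,1,1,2).

Reading off H_k = ker ∂_k / im ∂_{k+1}:

  H_2: rank ker ∂_2 − rank ∂_3 = (10 − 10) − 0 = 0, and there is no ∂_3, so H_2 ≅ 0.

H_2 ≅ 0.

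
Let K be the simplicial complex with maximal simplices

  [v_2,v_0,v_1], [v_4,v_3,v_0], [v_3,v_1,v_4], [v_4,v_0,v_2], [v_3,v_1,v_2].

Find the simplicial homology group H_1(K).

We work with the vertex ordering v_0 < v_1 < v_2 < v_3 < v_4. The simplices of K, each written with vertices in increasing order, are:

  0-simplices (5): [v_0], [v_1], [v_2], [v_3], [v_4]
  1-simplices (10): [v_0,v_1], [v_0,v_2], [v_0,v_3], [v_0,v_4], [v_1,v_2], [v_1,v_3], [v_1,v_4], [v_2,v_3], [v_2,v_4], [v_3,v_4]
  2-simplices (5): [v_0,v_1,v_2], [v_0,v_2,v_4], [v_0,v_3,v_4], [v_1,v_2,v_3], [v_1,v_3,v_4]

giving chain groups C_0 ≅ Z^5, C_1 ≅ Z^10, C_2 ≅ Z^5.

∂_1: C_1 → C_0 sends each edge [p,q] (with p < q) to q − p.
As a 5×10 matrix over Z this has rank 4, with invariant factors (1,1,1,1).

The boundary map ∂_2: C_2 → C_1 maps a triangle to the signed sum of its edges. For instance
  ∂[v_0,v_2,v_4] = [v_2,v_4] − [v_0,v_4] + [v_0,v_2],
  ∂[v_1,v_3,v_4] = [v_3,v_4] − [v_1,v_4] + [v_1,v_3].
This gives a 10×5 integer matrix of rank 5; reducing to Smith normal form yields diagonal entries (1,1,1,1,1).

From H_k ≅ ker(∂_k) / im(∂_{k+1}) we obtain:

  H_1: rank ker ∂_1 − rank ∂_2 = (10 − 4) − 5 = 1, and the invariant factors of ∂_2 are all 1, so H_1 ≅ Z.

H_1 = Z.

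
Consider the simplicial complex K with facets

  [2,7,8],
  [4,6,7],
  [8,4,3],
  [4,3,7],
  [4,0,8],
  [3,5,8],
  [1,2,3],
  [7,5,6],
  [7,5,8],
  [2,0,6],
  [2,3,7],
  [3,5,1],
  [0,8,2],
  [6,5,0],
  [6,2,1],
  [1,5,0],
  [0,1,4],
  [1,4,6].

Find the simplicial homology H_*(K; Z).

H_0 ≅ Z,  H_1 ≅ Z ⊕ Z/2,  H_2 = 0.

Fix the vertex order 0 < 1 < 2 < 3 < 4 < 5 < 6 < 7 < 8 and write every simplex with vertices in increasing order. Then dim K = 2 and the simplices of K are:

  0-simplices (9): [0], [1], [2], [3], [4], [5], [6], [7], [8]
  1-simplices (27): (27 of them)
  2-simplices (18): [0,1,4], [0,1,5], [0,2,6], [0,2,8], [0,4,8], [0,5,6], [1,2,3], [1,2,6], [1,3,5], [1,4,6], [2,3,7], [2,7,8], [3,4,7], [3,4,8], [3,5,8], [4,6,7], [5,6,7], [5,7,8]

Hence C_0 ≅ Z^9, C_1 ≅ Z^27, C_2 ≅ Z^18.

Boundary ∂_1: C_1 → C_0 is given by ∂[p,q] = [q] − [p].
The 9×27 boundary matrix has rank 8 and Smith normal form diag(1,1,1,1,1,1,1,1).

The boundary map ∂_2: C_2 → C_1 maps a triangle to the signed sum of its edges. For instance
  ∂[3,5,8] = [5,8] − [3,8] + [3,5],
  ∂[0,2,8] = [2,8] − [0,8] + [0,2].
The 27×18 boundary matrix has rank 18 and Smith normal form diag(1,1,1,1,1,1,1,1,1,1,1,1,1,1,1,1,1,2).

Now H_k = ker ∂_k / im ∂_{k+1}, so:

  H_0: rank C_0 − rank ∂_1 = 9 − 8 = 1, and the invariant factors of ∂_1 are all 1, so H_0 = Z.
  H_1: rank ker ∂_1 − rank ∂_2 = (27 − 8) − 18 = 1, and ∂_2 has invariant factor 2 > 1, so H_1 = Z ⊕ Z/2.
  H_2: rank ker ∂_2 − rank ∂_3 = (18 − 18) − 0 = 0, and there is no ∂_3, so H_2 = 0.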